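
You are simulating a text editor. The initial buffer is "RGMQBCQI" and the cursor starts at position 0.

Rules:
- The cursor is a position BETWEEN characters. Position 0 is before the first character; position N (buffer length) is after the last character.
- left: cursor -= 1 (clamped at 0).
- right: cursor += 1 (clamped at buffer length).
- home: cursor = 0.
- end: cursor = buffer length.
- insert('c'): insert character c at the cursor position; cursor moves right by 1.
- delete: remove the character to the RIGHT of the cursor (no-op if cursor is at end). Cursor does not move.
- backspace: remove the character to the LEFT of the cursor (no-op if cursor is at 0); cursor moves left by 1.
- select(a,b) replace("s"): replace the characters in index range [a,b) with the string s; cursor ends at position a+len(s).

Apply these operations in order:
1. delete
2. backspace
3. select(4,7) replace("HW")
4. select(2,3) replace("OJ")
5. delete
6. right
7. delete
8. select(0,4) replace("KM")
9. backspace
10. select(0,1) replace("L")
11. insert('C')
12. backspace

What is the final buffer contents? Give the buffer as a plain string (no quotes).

After op 1 (delete): buf='GMQBCQI' cursor=0
After op 2 (backspace): buf='GMQBCQI' cursor=0
After op 3 (select(4,7) replace("HW")): buf='GMQBHW' cursor=6
After op 4 (select(2,3) replace("OJ")): buf='GMOJBHW' cursor=4
After op 5 (delete): buf='GMOJHW' cursor=4
After op 6 (right): buf='GMOJHW' cursor=5
After op 7 (delete): buf='GMOJH' cursor=5
After op 8 (select(0,4) replace("KM")): buf='KMH' cursor=2
After op 9 (backspace): buf='KH' cursor=1
After op 10 (select(0,1) replace("L")): buf='LH' cursor=1
After op 11 (insert('C')): buf='LCH' cursor=2
After op 12 (backspace): buf='LH' cursor=1

Answer: LH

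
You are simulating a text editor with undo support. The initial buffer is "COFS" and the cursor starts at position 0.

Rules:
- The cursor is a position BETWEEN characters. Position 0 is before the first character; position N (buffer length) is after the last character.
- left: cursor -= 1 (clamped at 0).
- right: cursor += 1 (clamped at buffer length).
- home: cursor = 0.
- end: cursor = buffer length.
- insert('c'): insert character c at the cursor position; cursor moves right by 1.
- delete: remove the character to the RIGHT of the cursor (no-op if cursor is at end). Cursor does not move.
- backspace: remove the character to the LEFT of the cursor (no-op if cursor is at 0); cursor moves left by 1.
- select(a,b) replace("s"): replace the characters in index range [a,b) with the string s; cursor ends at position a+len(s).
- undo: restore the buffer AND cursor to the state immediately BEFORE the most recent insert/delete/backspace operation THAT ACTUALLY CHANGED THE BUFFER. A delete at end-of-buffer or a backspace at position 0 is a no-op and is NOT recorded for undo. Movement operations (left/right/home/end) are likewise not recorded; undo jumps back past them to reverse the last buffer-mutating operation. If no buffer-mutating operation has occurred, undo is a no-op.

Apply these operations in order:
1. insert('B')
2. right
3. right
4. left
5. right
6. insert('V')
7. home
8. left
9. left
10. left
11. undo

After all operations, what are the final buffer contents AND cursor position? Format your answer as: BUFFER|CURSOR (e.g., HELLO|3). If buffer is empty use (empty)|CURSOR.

Answer: BCOFS|3

Derivation:
After op 1 (insert('B')): buf='BCOFS' cursor=1
After op 2 (right): buf='BCOFS' cursor=2
After op 3 (right): buf='BCOFS' cursor=3
After op 4 (left): buf='BCOFS' cursor=2
After op 5 (right): buf='BCOFS' cursor=3
After op 6 (insert('V')): buf='BCOVFS' cursor=4
After op 7 (home): buf='BCOVFS' cursor=0
After op 8 (left): buf='BCOVFS' cursor=0
After op 9 (left): buf='BCOVFS' cursor=0
After op 10 (left): buf='BCOVFS' cursor=0
After op 11 (undo): buf='BCOFS' cursor=3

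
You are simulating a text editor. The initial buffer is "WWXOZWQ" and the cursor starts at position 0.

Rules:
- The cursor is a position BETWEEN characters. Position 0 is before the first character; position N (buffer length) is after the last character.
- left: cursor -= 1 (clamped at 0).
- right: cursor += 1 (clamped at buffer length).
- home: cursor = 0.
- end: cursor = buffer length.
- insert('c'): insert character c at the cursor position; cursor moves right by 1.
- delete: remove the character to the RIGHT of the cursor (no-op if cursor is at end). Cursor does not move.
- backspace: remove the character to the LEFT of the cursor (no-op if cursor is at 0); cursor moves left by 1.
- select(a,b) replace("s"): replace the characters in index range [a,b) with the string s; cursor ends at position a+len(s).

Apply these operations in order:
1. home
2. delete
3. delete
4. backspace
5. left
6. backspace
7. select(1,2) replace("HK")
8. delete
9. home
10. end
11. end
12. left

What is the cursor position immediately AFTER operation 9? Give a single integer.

Answer: 0

Derivation:
After op 1 (home): buf='WWXOZWQ' cursor=0
After op 2 (delete): buf='WXOZWQ' cursor=0
After op 3 (delete): buf='XOZWQ' cursor=0
After op 4 (backspace): buf='XOZWQ' cursor=0
After op 5 (left): buf='XOZWQ' cursor=0
After op 6 (backspace): buf='XOZWQ' cursor=0
After op 7 (select(1,2) replace("HK")): buf='XHKZWQ' cursor=3
After op 8 (delete): buf='XHKWQ' cursor=3
After op 9 (home): buf='XHKWQ' cursor=0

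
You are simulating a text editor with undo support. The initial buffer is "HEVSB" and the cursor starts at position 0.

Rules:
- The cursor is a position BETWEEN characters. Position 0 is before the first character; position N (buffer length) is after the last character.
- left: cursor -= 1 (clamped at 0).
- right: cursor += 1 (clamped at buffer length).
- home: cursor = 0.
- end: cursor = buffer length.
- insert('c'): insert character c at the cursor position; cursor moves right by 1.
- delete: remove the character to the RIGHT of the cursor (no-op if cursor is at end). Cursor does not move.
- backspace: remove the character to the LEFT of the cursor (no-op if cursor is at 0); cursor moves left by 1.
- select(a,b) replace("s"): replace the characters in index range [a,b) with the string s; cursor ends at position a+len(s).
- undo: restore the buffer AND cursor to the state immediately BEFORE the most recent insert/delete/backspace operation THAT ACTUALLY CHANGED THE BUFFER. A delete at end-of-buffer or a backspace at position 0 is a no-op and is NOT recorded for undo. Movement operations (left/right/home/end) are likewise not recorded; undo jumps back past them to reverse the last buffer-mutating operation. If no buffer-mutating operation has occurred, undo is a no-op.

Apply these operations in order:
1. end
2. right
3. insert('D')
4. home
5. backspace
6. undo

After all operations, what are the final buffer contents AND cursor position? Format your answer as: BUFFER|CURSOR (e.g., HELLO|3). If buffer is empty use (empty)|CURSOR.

After op 1 (end): buf='HEVSB' cursor=5
After op 2 (right): buf='HEVSB' cursor=5
After op 3 (insert('D')): buf='HEVSBD' cursor=6
After op 4 (home): buf='HEVSBD' cursor=0
After op 5 (backspace): buf='HEVSBD' cursor=0
After op 6 (undo): buf='HEVSB' cursor=5

Answer: HEVSB|5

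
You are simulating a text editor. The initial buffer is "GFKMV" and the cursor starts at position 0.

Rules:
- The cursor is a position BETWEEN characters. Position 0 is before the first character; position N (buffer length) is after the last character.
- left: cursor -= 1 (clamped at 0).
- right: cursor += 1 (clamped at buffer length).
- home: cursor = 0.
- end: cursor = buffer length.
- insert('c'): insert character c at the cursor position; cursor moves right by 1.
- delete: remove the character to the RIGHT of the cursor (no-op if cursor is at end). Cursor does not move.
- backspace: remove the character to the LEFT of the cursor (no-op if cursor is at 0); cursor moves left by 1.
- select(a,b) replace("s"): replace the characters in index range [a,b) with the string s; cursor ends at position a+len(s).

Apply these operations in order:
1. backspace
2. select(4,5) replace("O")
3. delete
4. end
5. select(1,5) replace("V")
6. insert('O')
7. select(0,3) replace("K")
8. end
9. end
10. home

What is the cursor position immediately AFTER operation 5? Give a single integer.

After op 1 (backspace): buf='GFKMV' cursor=0
After op 2 (select(4,5) replace("O")): buf='GFKMO' cursor=5
After op 3 (delete): buf='GFKMO' cursor=5
After op 4 (end): buf='GFKMO' cursor=5
After op 5 (select(1,5) replace("V")): buf='GV' cursor=2

Answer: 2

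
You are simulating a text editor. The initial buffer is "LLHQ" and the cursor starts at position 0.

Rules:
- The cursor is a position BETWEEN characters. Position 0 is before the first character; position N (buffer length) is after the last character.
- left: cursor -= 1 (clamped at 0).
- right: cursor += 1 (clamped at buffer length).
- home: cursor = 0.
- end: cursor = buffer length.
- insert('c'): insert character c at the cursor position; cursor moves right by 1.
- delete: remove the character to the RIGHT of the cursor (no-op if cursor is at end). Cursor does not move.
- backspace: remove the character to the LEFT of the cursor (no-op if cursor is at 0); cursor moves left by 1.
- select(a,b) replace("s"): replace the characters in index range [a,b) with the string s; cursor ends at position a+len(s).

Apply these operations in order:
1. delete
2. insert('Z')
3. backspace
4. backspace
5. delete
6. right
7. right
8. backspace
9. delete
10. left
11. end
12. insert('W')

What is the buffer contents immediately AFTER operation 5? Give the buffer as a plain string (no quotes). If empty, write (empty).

Answer: HQ

Derivation:
After op 1 (delete): buf='LHQ' cursor=0
After op 2 (insert('Z')): buf='ZLHQ' cursor=1
After op 3 (backspace): buf='LHQ' cursor=0
After op 4 (backspace): buf='LHQ' cursor=0
After op 5 (delete): buf='HQ' cursor=0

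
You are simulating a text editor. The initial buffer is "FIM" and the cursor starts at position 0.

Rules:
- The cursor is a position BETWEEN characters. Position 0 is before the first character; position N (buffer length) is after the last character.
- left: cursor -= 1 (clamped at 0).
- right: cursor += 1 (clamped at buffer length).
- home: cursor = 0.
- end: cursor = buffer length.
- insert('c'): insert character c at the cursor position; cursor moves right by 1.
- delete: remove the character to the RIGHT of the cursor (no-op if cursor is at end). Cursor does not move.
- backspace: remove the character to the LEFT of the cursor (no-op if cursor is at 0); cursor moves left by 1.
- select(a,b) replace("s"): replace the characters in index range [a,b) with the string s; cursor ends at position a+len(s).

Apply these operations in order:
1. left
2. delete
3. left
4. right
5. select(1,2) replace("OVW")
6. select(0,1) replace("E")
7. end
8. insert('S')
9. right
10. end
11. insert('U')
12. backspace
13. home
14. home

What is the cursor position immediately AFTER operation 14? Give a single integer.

Answer: 0

Derivation:
After op 1 (left): buf='FIM' cursor=0
After op 2 (delete): buf='IM' cursor=0
After op 3 (left): buf='IM' cursor=0
After op 4 (right): buf='IM' cursor=1
After op 5 (select(1,2) replace("OVW")): buf='IOVW' cursor=4
After op 6 (select(0,1) replace("E")): buf='EOVW' cursor=1
After op 7 (end): buf='EOVW' cursor=4
After op 8 (insert('S')): buf='EOVWS' cursor=5
After op 9 (right): buf='EOVWS' cursor=5
After op 10 (end): buf='EOVWS' cursor=5
After op 11 (insert('U')): buf='EOVWSU' cursor=6
After op 12 (backspace): buf='EOVWS' cursor=5
After op 13 (home): buf='EOVWS' cursor=0
After op 14 (home): buf='EOVWS' cursor=0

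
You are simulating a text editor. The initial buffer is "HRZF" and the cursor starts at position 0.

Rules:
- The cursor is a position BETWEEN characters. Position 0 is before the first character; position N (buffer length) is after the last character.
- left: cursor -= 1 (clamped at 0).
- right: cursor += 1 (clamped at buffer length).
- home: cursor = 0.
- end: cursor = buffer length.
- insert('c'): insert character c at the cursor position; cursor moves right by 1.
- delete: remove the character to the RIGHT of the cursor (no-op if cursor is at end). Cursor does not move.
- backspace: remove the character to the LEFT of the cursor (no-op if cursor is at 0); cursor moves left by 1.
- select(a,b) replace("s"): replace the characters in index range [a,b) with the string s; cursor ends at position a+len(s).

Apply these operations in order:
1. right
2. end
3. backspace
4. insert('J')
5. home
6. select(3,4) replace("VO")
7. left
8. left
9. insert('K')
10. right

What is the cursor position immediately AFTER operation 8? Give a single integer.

After op 1 (right): buf='HRZF' cursor=1
After op 2 (end): buf='HRZF' cursor=4
After op 3 (backspace): buf='HRZ' cursor=3
After op 4 (insert('J')): buf='HRZJ' cursor=4
After op 5 (home): buf='HRZJ' cursor=0
After op 6 (select(3,4) replace("VO")): buf='HRZVO' cursor=5
After op 7 (left): buf='HRZVO' cursor=4
After op 8 (left): buf='HRZVO' cursor=3

Answer: 3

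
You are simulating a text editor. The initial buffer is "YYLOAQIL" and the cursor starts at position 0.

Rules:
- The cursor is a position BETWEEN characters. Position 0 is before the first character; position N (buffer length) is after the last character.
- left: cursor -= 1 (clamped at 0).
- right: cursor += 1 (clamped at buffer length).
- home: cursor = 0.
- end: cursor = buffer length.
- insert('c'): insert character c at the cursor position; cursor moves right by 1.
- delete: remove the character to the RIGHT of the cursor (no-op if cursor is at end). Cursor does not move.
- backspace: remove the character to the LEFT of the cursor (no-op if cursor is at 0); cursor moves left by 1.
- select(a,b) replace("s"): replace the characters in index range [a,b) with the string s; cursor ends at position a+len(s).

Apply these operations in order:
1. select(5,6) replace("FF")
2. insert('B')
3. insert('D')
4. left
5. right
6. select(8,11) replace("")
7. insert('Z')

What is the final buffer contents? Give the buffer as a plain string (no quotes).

Answer: YYLOAFFBZ

Derivation:
After op 1 (select(5,6) replace("FF")): buf='YYLOAFFIL' cursor=7
After op 2 (insert('B')): buf='YYLOAFFBIL' cursor=8
After op 3 (insert('D')): buf='YYLOAFFBDIL' cursor=9
After op 4 (left): buf='YYLOAFFBDIL' cursor=8
After op 5 (right): buf='YYLOAFFBDIL' cursor=9
After op 6 (select(8,11) replace("")): buf='YYLOAFFB' cursor=8
After op 7 (insert('Z')): buf='YYLOAFFBZ' cursor=9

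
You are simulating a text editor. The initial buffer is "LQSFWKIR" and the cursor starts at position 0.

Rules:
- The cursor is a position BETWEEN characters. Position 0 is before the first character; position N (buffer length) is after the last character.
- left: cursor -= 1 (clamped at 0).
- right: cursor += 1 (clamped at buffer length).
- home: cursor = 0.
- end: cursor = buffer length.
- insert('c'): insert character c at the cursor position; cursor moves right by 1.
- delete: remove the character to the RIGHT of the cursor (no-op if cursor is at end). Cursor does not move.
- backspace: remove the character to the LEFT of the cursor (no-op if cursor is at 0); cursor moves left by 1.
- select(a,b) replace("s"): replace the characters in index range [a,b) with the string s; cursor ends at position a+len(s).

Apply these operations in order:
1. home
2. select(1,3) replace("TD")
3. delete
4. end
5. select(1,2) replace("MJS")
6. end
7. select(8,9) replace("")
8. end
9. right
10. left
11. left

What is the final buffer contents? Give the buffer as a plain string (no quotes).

Answer: LMJSDWKI

Derivation:
After op 1 (home): buf='LQSFWKIR' cursor=0
After op 2 (select(1,3) replace("TD")): buf='LTDFWKIR' cursor=3
After op 3 (delete): buf='LTDWKIR' cursor=3
After op 4 (end): buf='LTDWKIR' cursor=7
After op 5 (select(1,2) replace("MJS")): buf='LMJSDWKIR' cursor=4
After op 6 (end): buf='LMJSDWKIR' cursor=9
After op 7 (select(8,9) replace("")): buf='LMJSDWKI' cursor=8
After op 8 (end): buf='LMJSDWKI' cursor=8
After op 9 (right): buf='LMJSDWKI' cursor=8
After op 10 (left): buf='LMJSDWKI' cursor=7
After op 11 (left): buf='LMJSDWKI' cursor=6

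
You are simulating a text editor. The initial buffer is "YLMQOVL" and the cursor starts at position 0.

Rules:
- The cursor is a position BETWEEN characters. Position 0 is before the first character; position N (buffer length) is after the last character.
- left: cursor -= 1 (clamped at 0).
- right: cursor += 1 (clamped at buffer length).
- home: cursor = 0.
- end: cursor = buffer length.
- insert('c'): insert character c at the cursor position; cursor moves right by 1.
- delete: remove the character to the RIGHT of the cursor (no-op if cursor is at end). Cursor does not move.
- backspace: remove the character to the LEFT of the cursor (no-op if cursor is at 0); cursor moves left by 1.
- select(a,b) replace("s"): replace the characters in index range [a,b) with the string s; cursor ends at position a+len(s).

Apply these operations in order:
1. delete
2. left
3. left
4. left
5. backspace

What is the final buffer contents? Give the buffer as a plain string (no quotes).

After op 1 (delete): buf='LMQOVL' cursor=0
After op 2 (left): buf='LMQOVL' cursor=0
After op 3 (left): buf='LMQOVL' cursor=0
After op 4 (left): buf='LMQOVL' cursor=0
After op 5 (backspace): buf='LMQOVL' cursor=0

Answer: LMQOVL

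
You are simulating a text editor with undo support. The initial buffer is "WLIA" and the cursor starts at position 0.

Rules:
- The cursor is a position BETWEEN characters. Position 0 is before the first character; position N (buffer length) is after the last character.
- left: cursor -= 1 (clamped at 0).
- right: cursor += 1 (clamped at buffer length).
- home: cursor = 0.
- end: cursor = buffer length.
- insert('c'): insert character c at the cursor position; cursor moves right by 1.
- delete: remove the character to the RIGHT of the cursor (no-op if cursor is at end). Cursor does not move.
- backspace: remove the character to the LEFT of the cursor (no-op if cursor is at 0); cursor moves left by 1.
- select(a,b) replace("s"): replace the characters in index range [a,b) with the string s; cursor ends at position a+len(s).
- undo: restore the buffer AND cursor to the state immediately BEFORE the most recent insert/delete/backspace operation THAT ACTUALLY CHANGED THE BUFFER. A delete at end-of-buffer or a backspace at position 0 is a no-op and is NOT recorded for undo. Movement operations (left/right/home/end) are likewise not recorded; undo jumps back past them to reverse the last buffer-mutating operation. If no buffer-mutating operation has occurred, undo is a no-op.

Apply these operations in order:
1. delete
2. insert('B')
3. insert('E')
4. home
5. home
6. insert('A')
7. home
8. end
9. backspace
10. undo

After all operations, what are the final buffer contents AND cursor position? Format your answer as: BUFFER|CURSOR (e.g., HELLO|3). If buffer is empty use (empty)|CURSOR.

Answer: ABELIA|6

Derivation:
After op 1 (delete): buf='LIA' cursor=0
After op 2 (insert('B')): buf='BLIA' cursor=1
After op 3 (insert('E')): buf='BELIA' cursor=2
After op 4 (home): buf='BELIA' cursor=0
After op 5 (home): buf='BELIA' cursor=0
After op 6 (insert('A')): buf='ABELIA' cursor=1
After op 7 (home): buf='ABELIA' cursor=0
After op 8 (end): buf='ABELIA' cursor=6
After op 9 (backspace): buf='ABELI' cursor=5
After op 10 (undo): buf='ABELIA' cursor=6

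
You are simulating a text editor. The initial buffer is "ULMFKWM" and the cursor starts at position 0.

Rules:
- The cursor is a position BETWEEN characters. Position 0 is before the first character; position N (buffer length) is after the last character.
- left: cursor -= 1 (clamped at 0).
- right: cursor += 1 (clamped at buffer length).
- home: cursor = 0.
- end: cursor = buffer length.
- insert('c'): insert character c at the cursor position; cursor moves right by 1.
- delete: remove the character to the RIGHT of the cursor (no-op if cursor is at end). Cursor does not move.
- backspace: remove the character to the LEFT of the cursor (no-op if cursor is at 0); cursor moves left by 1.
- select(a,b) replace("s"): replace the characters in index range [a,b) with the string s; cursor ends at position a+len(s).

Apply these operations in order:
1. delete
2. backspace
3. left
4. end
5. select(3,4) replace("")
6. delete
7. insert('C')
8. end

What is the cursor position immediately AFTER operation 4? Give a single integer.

After op 1 (delete): buf='LMFKWM' cursor=0
After op 2 (backspace): buf='LMFKWM' cursor=0
After op 3 (left): buf='LMFKWM' cursor=0
After op 4 (end): buf='LMFKWM' cursor=6

Answer: 6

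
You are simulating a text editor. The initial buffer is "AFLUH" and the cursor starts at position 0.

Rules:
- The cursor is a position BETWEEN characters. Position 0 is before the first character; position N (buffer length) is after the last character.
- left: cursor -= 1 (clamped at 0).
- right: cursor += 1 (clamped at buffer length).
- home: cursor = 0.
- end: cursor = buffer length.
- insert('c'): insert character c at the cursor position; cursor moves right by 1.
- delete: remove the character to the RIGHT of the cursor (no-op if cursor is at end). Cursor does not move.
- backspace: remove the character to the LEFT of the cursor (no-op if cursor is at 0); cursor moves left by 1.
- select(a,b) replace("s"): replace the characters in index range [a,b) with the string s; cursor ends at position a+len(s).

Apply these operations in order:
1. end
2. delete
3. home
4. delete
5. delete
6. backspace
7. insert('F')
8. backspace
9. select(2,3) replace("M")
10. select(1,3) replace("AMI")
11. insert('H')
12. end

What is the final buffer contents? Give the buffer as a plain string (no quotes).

Answer: LAMIH

Derivation:
After op 1 (end): buf='AFLUH' cursor=5
After op 2 (delete): buf='AFLUH' cursor=5
After op 3 (home): buf='AFLUH' cursor=0
After op 4 (delete): buf='FLUH' cursor=0
After op 5 (delete): buf='LUH' cursor=0
After op 6 (backspace): buf='LUH' cursor=0
After op 7 (insert('F')): buf='FLUH' cursor=1
After op 8 (backspace): buf='LUH' cursor=0
After op 9 (select(2,3) replace("M")): buf='LUM' cursor=3
After op 10 (select(1,3) replace("AMI")): buf='LAMI' cursor=4
After op 11 (insert('H')): buf='LAMIH' cursor=5
After op 12 (end): buf='LAMIH' cursor=5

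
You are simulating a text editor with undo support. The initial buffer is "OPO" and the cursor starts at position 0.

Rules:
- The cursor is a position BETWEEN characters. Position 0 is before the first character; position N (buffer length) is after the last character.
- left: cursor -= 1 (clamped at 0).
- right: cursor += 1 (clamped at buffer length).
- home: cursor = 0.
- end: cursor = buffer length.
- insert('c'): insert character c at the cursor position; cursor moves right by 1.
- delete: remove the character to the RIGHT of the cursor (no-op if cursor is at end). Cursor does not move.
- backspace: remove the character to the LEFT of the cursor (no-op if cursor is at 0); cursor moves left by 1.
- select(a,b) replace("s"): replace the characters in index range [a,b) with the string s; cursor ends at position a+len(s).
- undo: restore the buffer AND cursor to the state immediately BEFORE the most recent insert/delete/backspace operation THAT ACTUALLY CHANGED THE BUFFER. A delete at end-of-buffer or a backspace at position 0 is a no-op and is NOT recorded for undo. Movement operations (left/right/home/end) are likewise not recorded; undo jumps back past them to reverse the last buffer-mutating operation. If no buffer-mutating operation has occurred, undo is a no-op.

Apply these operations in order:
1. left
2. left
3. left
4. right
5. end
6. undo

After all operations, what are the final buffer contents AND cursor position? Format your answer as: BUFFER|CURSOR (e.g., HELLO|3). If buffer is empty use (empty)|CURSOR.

Answer: OPO|3

Derivation:
After op 1 (left): buf='OPO' cursor=0
After op 2 (left): buf='OPO' cursor=0
After op 3 (left): buf='OPO' cursor=0
After op 4 (right): buf='OPO' cursor=1
After op 5 (end): buf='OPO' cursor=3
After op 6 (undo): buf='OPO' cursor=3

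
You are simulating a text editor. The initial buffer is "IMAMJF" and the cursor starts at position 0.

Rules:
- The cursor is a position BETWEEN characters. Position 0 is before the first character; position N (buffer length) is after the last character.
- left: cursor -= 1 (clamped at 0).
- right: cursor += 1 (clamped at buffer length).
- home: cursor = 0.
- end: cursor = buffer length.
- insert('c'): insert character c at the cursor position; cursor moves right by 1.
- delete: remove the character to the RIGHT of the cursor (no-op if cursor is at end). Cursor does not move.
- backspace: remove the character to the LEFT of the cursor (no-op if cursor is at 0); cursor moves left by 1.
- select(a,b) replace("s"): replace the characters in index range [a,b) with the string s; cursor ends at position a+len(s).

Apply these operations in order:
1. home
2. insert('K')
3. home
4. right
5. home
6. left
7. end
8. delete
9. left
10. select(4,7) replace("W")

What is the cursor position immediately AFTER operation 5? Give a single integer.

After op 1 (home): buf='IMAMJF' cursor=0
After op 2 (insert('K')): buf='KIMAMJF' cursor=1
After op 3 (home): buf='KIMAMJF' cursor=0
After op 4 (right): buf='KIMAMJF' cursor=1
After op 5 (home): buf='KIMAMJF' cursor=0

Answer: 0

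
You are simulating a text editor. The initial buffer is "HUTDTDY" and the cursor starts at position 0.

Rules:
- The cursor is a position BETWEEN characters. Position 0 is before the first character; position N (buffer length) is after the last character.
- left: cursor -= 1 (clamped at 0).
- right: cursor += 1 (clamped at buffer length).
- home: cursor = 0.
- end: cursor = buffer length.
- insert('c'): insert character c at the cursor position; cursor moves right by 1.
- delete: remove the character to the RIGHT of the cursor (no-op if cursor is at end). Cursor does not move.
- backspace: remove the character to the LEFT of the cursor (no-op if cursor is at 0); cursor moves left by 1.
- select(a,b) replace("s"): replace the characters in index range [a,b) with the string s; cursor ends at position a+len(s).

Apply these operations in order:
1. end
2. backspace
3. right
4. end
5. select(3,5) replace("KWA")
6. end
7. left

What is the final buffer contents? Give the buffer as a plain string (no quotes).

After op 1 (end): buf='HUTDTDY' cursor=7
After op 2 (backspace): buf='HUTDTD' cursor=6
After op 3 (right): buf='HUTDTD' cursor=6
After op 4 (end): buf='HUTDTD' cursor=6
After op 5 (select(3,5) replace("KWA")): buf='HUTKWAD' cursor=6
After op 6 (end): buf='HUTKWAD' cursor=7
After op 7 (left): buf='HUTKWAD' cursor=6

Answer: HUTKWAD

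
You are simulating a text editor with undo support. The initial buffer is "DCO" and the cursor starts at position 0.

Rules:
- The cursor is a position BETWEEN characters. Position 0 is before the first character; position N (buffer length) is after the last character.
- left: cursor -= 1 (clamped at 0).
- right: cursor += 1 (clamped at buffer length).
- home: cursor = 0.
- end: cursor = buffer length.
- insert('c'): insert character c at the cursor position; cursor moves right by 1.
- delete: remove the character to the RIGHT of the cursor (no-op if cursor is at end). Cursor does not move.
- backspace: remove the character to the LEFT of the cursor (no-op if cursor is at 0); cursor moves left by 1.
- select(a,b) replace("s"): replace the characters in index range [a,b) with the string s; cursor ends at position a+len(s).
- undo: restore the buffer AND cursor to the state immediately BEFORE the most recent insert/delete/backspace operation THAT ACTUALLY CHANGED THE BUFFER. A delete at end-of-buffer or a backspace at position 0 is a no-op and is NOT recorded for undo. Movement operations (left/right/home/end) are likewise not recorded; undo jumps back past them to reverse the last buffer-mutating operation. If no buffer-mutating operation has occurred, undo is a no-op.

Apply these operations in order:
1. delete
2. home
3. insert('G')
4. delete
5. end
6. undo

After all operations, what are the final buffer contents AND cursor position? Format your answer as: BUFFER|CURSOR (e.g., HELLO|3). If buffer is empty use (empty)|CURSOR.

After op 1 (delete): buf='CO' cursor=0
After op 2 (home): buf='CO' cursor=0
After op 3 (insert('G')): buf='GCO' cursor=1
After op 4 (delete): buf='GO' cursor=1
After op 5 (end): buf='GO' cursor=2
After op 6 (undo): buf='GCO' cursor=1

Answer: GCO|1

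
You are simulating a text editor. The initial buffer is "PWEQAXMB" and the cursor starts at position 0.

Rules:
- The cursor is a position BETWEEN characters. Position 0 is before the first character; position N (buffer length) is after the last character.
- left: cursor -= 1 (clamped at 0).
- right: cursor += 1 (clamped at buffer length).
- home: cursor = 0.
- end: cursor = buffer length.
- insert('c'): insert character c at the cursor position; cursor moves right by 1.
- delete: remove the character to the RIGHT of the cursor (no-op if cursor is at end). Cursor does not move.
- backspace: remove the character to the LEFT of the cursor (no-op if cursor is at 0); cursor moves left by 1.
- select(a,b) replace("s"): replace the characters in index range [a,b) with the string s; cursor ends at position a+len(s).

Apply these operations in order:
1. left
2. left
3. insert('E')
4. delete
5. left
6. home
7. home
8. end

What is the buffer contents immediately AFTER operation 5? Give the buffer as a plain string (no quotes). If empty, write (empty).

After op 1 (left): buf='PWEQAXMB' cursor=0
After op 2 (left): buf='PWEQAXMB' cursor=0
After op 3 (insert('E')): buf='EPWEQAXMB' cursor=1
After op 4 (delete): buf='EWEQAXMB' cursor=1
After op 5 (left): buf='EWEQAXMB' cursor=0

Answer: EWEQAXMB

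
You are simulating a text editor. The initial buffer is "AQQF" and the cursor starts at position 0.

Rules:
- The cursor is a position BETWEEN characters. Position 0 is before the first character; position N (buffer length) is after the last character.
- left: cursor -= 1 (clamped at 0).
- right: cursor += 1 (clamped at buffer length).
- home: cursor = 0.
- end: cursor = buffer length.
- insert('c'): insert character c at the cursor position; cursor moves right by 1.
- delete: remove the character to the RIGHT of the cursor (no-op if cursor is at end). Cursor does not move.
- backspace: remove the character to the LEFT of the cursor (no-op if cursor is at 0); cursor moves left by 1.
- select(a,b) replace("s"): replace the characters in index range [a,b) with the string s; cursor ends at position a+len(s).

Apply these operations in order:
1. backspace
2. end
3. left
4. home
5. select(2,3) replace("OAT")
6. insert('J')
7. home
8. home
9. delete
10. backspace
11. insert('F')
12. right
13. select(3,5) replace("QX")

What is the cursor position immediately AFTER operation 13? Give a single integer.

After op 1 (backspace): buf='AQQF' cursor=0
After op 2 (end): buf='AQQF' cursor=4
After op 3 (left): buf='AQQF' cursor=3
After op 4 (home): buf='AQQF' cursor=0
After op 5 (select(2,3) replace("OAT")): buf='AQOATF' cursor=5
After op 6 (insert('J')): buf='AQOATJF' cursor=6
After op 7 (home): buf='AQOATJF' cursor=0
After op 8 (home): buf='AQOATJF' cursor=0
After op 9 (delete): buf='QOATJF' cursor=0
After op 10 (backspace): buf='QOATJF' cursor=0
After op 11 (insert('F')): buf='FQOATJF' cursor=1
After op 12 (right): buf='FQOATJF' cursor=2
After op 13 (select(3,5) replace("QX")): buf='FQOQXJF' cursor=5

Answer: 5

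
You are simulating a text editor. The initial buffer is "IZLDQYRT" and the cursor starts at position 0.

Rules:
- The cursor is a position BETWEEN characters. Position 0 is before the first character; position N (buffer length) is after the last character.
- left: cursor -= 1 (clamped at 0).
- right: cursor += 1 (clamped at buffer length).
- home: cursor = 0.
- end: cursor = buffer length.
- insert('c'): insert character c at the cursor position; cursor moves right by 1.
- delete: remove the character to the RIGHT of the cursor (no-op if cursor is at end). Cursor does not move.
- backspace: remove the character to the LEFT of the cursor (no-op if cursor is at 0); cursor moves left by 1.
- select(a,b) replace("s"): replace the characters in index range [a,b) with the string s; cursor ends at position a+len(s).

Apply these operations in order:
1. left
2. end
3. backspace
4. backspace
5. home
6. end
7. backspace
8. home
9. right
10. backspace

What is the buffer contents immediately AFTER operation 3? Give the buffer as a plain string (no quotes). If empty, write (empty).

After op 1 (left): buf='IZLDQYRT' cursor=0
After op 2 (end): buf='IZLDQYRT' cursor=8
After op 3 (backspace): buf='IZLDQYR' cursor=7

Answer: IZLDQYR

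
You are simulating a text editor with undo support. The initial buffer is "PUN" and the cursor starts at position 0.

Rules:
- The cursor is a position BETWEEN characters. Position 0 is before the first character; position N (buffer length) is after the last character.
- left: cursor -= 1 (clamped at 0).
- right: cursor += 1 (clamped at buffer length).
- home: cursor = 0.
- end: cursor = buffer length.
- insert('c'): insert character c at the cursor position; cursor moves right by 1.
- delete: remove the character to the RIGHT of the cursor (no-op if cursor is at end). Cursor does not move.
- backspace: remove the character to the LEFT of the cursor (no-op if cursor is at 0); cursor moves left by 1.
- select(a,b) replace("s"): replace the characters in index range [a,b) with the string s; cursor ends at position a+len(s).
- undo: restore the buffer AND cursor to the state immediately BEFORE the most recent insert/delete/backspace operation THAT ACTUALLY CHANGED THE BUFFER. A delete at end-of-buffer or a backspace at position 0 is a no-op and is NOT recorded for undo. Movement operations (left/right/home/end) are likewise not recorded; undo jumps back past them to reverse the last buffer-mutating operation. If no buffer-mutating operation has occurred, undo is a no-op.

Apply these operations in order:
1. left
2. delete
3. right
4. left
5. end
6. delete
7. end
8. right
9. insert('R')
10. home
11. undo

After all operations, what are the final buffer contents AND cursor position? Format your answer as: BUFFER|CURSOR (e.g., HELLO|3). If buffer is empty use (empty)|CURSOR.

After op 1 (left): buf='PUN' cursor=0
After op 2 (delete): buf='UN' cursor=0
After op 3 (right): buf='UN' cursor=1
After op 4 (left): buf='UN' cursor=0
After op 5 (end): buf='UN' cursor=2
After op 6 (delete): buf='UN' cursor=2
After op 7 (end): buf='UN' cursor=2
After op 8 (right): buf='UN' cursor=2
After op 9 (insert('R')): buf='UNR' cursor=3
After op 10 (home): buf='UNR' cursor=0
After op 11 (undo): buf='UN' cursor=2

Answer: UN|2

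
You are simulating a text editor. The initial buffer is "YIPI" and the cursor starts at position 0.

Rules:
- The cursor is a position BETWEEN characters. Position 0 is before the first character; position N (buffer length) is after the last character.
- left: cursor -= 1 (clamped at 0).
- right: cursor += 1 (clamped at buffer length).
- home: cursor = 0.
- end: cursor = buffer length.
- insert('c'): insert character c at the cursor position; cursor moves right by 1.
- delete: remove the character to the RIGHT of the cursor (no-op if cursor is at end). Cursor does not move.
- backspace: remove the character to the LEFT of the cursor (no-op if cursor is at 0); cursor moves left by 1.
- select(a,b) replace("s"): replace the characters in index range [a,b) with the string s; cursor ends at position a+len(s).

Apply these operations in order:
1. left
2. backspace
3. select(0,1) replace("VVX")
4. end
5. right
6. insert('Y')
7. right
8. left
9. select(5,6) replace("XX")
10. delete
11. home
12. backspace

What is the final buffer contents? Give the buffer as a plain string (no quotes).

Answer: VVXIPXX

Derivation:
After op 1 (left): buf='YIPI' cursor=0
After op 2 (backspace): buf='YIPI' cursor=0
After op 3 (select(0,1) replace("VVX")): buf='VVXIPI' cursor=3
After op 4 (end): buf='VVXIPI' cursor=6
After op 5 (right): buf='VVXIPI' cursor=6
After op 6 (insert('Y')): buf='VVXIPIY' cursor=7
After op 7 (right): buf='VVXIPIY' cursor=7
After op 8 (left): buf='VVXIPIY' cursor=6
After op 9 (select(5,6) replace("XX")): buf='VVXIPXXY' cursor=7
After op 10 (delete): buf='VVXIPXX' cursor=7
After op 11 (home): buf='VVXIPXX' cursor=0
After op 12 (backspace): buf='VVXIPXX' cursor=0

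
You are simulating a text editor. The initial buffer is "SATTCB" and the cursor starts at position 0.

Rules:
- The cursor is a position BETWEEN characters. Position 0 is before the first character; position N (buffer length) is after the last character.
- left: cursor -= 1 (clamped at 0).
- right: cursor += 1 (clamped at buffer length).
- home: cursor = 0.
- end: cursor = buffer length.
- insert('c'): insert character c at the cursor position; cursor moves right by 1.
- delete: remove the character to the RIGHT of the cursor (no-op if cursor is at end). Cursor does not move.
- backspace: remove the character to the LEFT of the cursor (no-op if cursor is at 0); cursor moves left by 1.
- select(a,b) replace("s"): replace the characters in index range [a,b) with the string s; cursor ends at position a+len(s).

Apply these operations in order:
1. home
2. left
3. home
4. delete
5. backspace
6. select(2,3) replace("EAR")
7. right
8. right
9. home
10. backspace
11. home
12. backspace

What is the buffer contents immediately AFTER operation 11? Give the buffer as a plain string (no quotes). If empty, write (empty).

After op 1 (home): buf='SATTCB' cursor=0
After op 2 (left): buf='SATTCB' cursor=0
After op 3 (home): buf='SATTCB' cursor=0
After op 4 (delete): buf='ATTCB' cursor=0
After op 5 (backspace): buf='ATTCB' cursor=0
After op 6 (select(2,3) replace("EAR")): buf='ATEARCB' cursor=5
After op 7 (right): buf='ATEARCB' cursor=6
After op 8 (right): buf='ATEARCB' cursor=7
After op 9 (home): buf='ATEARCB' cursor=0
After op 10 (backspace): buf='ATEARCB' cursor=0
After op 11 (home): buf='ATEARCB' cursor=0

Answer: ATEARCB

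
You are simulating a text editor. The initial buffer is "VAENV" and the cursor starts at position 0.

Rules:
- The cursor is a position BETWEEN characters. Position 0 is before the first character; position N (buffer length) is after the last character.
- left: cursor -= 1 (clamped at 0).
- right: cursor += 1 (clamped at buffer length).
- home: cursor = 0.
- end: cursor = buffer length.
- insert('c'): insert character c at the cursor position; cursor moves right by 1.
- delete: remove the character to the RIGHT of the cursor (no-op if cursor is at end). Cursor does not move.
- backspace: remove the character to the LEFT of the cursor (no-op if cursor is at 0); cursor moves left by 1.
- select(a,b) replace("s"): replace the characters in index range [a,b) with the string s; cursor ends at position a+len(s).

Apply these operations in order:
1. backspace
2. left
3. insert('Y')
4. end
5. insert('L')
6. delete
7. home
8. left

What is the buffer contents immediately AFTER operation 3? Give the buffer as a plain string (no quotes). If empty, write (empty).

Answer: YVAENV

Derivation:
After op 1 (backspace): buf='VAENV' cursor=0
After op 2 (left): buf='VAENV' cursor=0
After op 3 (insert('Y')): buf='YVAENV' cursor=1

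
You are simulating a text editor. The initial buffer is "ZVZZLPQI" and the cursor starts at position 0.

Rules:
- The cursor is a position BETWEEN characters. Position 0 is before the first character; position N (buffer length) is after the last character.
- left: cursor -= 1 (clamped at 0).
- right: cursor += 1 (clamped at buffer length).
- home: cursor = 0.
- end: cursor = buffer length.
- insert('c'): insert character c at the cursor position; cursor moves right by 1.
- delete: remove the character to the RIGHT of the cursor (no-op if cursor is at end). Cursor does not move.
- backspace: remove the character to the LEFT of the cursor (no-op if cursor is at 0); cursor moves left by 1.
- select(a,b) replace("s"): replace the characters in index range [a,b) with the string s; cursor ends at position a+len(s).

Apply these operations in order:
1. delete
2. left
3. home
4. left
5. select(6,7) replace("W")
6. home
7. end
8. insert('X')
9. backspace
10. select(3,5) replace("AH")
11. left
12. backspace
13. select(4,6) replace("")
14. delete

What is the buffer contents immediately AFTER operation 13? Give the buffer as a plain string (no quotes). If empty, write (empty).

After op 1 (delete): buf='VZZLPQI' cursor=0
After op 2 (left): buf='VZZLPQI' cursor=0
After op 3 (home): buf='VZZLPQI' cursor=0
After op 4 (left): buf='VZZLPQI' cursor=0
After op 5 (select(6,7) replace("W")): buf='VZZLPQW' cursor=7
After op 6 (home): buf='VZZLPQW' cursor=0
After op 7 (end): buf='VZZLPQW' cursor=7
After op 8 (insert('X')): buf='VZZLPQWX' cursor=8
After op 9 (backspace): buf='VZZLPQW' cursor=7
After op 10 (select(3,5) replace("AH")): buf='VZZAHQW' cursor=5
After op 11 (left): buf='VZZAHQW' cursor=4
After op 12 (backspace): buf='VZZHQW' cursor=3
After op 13 (select(4,6) replace("")): buf='VZZH' cursor=4

Answer: VZZH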